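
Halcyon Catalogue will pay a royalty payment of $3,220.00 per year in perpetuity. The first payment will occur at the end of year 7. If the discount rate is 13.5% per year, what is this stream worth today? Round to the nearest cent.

Value at end of year 6: C / r = $3,220.00 / 0.135 = $23,851.8519
Discount to today: PV = $23,851.8519 / (1 + 0.135)^6 = $23,851.8519 / 2.137840 = $11,156.99

$11156.99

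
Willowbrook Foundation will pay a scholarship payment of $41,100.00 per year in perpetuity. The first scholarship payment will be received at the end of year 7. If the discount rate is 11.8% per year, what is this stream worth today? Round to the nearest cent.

Value at end of year 6: C / r = $41,100.00 / 0.118 = $348,305.0847
Discount to today: PV = $348,305.0847 / (1 + 0.118)^6 = $348,305.0847 / 1.952769 = $178,364.74

$178364.74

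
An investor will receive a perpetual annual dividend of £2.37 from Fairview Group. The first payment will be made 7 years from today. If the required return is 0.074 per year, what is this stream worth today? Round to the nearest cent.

Value at end of year 6: C / r = £2.37 / 0.074 = £32.0270
Discount to today: PV = £32.0270 / (1 + 0.074)^6 = £32.0270 / 1.534708 = £20.87

£20.87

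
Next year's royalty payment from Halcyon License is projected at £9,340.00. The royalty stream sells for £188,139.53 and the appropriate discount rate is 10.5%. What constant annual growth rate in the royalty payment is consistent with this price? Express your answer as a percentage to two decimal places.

5.54%

P = D₁/(r−g) ⇒ g = r − D₁/P = 0.105 − £9,340.00/£188,139.53 = 0.055356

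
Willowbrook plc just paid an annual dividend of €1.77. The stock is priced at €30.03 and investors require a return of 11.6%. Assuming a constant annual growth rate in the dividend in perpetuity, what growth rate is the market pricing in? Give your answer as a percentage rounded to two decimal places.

P = D₀(1+g)/(r−g) ⇒ P(r−g) = D₀(1+g) ⇒ g(P+D₀) = P·r − D₀
g = (P·r − D₀)/(P + D₀) = (€30.03×0.116 − €1.77) / (€30.03 + €1.77) = 0.053883

5.39%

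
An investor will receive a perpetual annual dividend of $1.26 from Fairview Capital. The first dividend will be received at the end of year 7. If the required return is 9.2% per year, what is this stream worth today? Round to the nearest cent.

$8.08

Value at end of year 6: C / r = $1.26 / 0.092 = $13.6957
Discount to today: PV = $13.6957 / (1 + 0.092)^6 = $13.6957 / 1.695649 = $8.08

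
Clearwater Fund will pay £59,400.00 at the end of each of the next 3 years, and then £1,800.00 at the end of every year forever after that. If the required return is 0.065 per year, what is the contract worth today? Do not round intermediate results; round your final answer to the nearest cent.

PV of 3-year annuity: £59,400.00 × [1 − (1+0.065)^−3] / 0.065 = 157319.44534
Perpetuity value at year 3: £1,800.00 / 0.065 = 27692.30769
PV of perpetuity: 27692.30769 / (1+0.065)^3 = 22925.05177
Total PV = 157319.44534 + 22925.05177 = 180244.49711

£180244.50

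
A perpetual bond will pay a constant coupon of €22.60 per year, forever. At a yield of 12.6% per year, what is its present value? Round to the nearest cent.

€179.37

Level perpetuity: PV = C / r = €22.60 / 0.126 = €179.37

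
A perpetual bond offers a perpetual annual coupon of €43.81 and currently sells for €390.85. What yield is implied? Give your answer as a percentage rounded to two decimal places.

11.21%

P = C/r ⇒ r = C/P = €43.81/€390.85 = 0.112089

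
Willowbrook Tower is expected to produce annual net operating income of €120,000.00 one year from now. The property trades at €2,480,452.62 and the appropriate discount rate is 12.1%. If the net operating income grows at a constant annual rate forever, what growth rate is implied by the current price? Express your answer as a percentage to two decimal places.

P = D₁/(r−g) ⇒ g = r − D₁/P = 0.121 − €120,000.00/€2,480,452.62 = 0.072622

7.26%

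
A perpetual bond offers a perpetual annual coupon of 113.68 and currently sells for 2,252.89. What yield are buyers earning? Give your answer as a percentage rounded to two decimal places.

5.05%

P = C/r ⇒ r = C/P = 113.68/2,252.89 = 0.050460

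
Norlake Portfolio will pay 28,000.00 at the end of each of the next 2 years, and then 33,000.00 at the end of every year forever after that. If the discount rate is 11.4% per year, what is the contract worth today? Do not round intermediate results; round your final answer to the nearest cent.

PV of 2-year annuity: 28,000.00 × [1 − (1+0.114)^−2] / 0.114 = 47697.17227
Perpetuity value at year 2: 33,000.00 / 0.114 = 289473.68421
PV of perpetuity: 289473.68421 / (1+0.114)^2 = 233259.15975
Total PV = 47697.17227 + 233259.15975 = 280956.33202

280956.33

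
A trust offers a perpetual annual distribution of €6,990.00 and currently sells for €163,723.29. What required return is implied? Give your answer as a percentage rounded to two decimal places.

4.27%

P = C/r ⇒ r = C/P = €6,990.00/€163,723.29 = 0.042694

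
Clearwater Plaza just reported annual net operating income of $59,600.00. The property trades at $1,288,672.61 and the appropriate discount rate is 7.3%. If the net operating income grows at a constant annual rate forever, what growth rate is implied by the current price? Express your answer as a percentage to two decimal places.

2.56%

P = D₀(1+g)/(r−g) ⇒ P(r−g) = D₀(1+g) ⇒ g(P+D₀) = P·r − D₀
g = (P·r − D₀)/(P + D₀) = ($1,288,672.61×0.073 − $59,600.00) / ($1,288,672.61 + $59,600.00) = 0.025568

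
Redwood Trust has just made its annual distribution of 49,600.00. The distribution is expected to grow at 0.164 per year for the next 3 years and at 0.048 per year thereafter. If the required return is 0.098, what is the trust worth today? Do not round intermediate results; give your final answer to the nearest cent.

1405998.46

D_1 = 57734.40000
D_2 = 67202.84160
D_3 = 78224.10762
Terminal value at year 3: TV = D_3×(1+g_2)/(r−g_2) = 81978.86479/0.05 = 1639577.29577
P_0 = D_1/(1+r)^1 + D_2/(1+r)^2 + D_3/(1+r)^3 + TV/(1+r)^3
    = 52581.42077 + 55742.05261 + 59092.66780 + 1238582.31706 = 1405998.45824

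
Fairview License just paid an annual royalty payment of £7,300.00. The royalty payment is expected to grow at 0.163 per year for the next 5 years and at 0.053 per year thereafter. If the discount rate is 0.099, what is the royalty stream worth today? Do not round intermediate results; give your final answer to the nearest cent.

£265164.33

D_1 = 8489.90000
D_2 = 9873.75370
D_3 = 11483.17555
D_4 = 13354.93317
D_5 = 15531.78727
Terminal value at year 5: TV = D_5×(1+g_2)/(r−g_2) = 16354.97200/0.046 = 355542.86957
P_0 = D_1/(1+r)^1 + D_2/(1+r)^2 + D_3/(1+r)^3 + D_4/(1+r)^4 + D_5/(1+r)^5 + TV/(1+r)^5
    = 7725.11374 + 8174.98388 + 8651.05209 + 9154.84402 + 9687.97416 + 221770.36494 = 265164.33283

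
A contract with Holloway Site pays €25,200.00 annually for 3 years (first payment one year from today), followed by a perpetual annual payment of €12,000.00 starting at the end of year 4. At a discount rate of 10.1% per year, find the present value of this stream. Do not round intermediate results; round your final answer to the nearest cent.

€151580.62

PV of 3-year annuity: €25,200.00 × [1 − (1+0.101)^−3] / 0.101 = 62558.50587
Perpetuity value at year 3: €12,000.00 / 0.101 = 118811.88119
PV of perpetuity: 118811.88119 / (1+0.101)^3 = 89022.11649
Total PV = 62558.50587 + 89022.11649 = 151580.62236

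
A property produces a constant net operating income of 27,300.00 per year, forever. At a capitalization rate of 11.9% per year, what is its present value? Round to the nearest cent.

Level perpetuity: PV = C / r = 27,300.00 / 0.119 = 229,411.76

229411.76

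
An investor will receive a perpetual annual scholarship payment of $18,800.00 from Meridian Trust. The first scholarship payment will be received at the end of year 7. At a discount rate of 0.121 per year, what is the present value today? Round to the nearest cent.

Value at end of year 6: C / r = $18,800.00 / 0.121 = $155,371.9008
Discount to today: PV = $155,371.9008 / (1 + 0.121)^6 = $155,371.9008 / 1.984420 = $78,295.86

$78295.86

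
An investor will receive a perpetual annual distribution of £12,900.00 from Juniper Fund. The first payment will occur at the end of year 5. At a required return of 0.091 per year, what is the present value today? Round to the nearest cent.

£100057.42

Value at end of year 4: C / r = £12,900.00 / 0.091 = £141,758.2418
Discount to today: PV = £141,758.2418 / (1 + 0.091)^4 = £141,758.2418 / 1.416769 = £100,057.42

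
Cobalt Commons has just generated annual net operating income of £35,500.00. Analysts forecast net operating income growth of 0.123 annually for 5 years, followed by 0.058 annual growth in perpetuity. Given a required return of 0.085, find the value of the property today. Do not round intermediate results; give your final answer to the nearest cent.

£1849387.40

D_1 = 39866.50000
D_2 = 44770.07950
D_3 = 50276.79928
D_4 = 56460.84559
D_5 = 63405.52960
Terminal value at year 5: TV = D_5×(1+g_2)/(r−g_2) = 67083.05031/0.027 = 2484557.41903
P_0 = D_1/(1+r)^1 + D_2/(1+r)^2 + D_3/(1+r)^3 + D_4/(1+r)^4 + D_5/(1+r)^5 + TV/(1+r)^5
    = 36743.31797 + 38030.18072 + 39362.11332 + 40740.69425 + 42167.55727 + 1652343.54043 = 1849387.40395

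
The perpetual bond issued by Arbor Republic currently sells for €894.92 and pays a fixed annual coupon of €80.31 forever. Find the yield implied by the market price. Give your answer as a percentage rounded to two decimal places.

8.97%

P = C/r ⇒ r = C/P = €80.31/€894.92 = 0.089740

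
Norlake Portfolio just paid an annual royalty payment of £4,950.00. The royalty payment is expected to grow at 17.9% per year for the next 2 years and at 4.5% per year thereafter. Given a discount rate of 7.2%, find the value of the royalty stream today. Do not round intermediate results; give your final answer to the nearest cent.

£243168.75

D_1 = 5836.05000
D_2 = 6880.70295
Terminal value at year 2: TV = D_2×(1+g_2)/(r−g_2) = 7190.33458/0.027 = 266308.68825
P_0 = D_1/(1+r)^1 + D_2/(1+r)^2 + TV/(1+r)^2
    = 5444.07649 + 5987.46846 + 231737.20505 = 243168.75000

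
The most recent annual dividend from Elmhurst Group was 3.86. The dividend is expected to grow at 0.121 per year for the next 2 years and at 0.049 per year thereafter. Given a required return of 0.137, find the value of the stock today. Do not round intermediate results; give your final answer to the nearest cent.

52.28

D_1 = 4.32706
D_2 = 4.85063
Terminal value at year 2: TV = D_2×(1+g_2)/(r−g_2) = 5.08832/0.088 = 57.82177
P_0 = D_1/(1+r)^1 + D_2/(1+r)^2 + TV/(1+r)^2
    = 3.80568 + 3.75213 + 44.72707 = 52.28488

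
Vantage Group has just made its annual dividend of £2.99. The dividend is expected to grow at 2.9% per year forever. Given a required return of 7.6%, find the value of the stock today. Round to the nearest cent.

D₁ = D₀ × (1 + g) = £2.99 × 1.029 = £3.0767
Growing perpetuity: P = D₁ / (r − g) = £3.0767 / (0.076 − 0.029) = £65.46

£65.46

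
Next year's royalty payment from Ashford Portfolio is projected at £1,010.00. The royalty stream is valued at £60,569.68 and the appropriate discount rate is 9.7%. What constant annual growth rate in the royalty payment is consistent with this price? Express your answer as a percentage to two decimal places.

8.03%

P = D₁/(r−g) ⇒ g = r − D₁/P = 0.097 − £1,010.00/£60,569.68 = 0.080325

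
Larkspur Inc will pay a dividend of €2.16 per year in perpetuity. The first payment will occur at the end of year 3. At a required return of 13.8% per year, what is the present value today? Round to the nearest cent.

€12.09

Value at end of year 2: C / r = €2.16 / 0.138 = €15.6522
Discount to today: PV = €15.6522 / (1 + 0.138)^2 = €15.6522 / 1.295044 = €12.09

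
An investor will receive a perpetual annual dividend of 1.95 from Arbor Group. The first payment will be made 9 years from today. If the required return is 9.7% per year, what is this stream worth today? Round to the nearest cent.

Value at end of year 8: C / r = 1.95 / 0.097 = 20.1031
Discount to today: PV = 20.1031 / (1 + 0.097)^8 = 20.1031 / 2.097264 = 9.59

9.59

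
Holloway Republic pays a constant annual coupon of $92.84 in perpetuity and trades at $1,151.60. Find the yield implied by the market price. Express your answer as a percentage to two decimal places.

P = C/r ⇒ r = C/P = $92.84/$1,151.60 = 0.080618

8.06%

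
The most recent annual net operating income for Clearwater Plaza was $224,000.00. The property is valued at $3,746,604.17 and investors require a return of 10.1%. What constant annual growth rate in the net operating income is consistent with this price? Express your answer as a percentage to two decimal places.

P = D₀(1+g)/(r−g) ⇒ P(r−g) = D₀(1+g) ⇒ g(P+D₀) = P·r − D₀
g = (P·r − D₀)/(P + D₀) = ($3,746,604.17×0.101 − $224,000.00) / ($3,746,604.17 + $224,000.00) = 0.038888

3.89%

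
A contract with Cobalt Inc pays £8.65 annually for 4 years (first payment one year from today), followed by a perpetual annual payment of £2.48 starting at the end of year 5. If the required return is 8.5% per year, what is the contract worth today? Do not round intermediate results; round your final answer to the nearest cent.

PV of 4-year annuity: £8.65 × [1 − (1+0.085)^−4] / 0.085 = 28.33391
Perpetuity value at year 4: £2.48 / 0.085 = 29.17647
PV of perpetuity: 29.17647 / (1+0.085)^4 = 21.05299
Total PV = 28.33391 + 21.05299 = 49.38690

£49.39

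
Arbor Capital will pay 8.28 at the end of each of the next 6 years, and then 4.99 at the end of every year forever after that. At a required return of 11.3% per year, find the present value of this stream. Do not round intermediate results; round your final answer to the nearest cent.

PV of 6-year annuity: 8.28 × [1 − (1+0.113)^−6] / 0.113 = 34.72820
Perpetuity value at year 6: 4.99 / 0.113 = 44.15929
PV of perpetuity: 44.15929 / (1+0.113)^6 = 23.23010
Total PV = 34.72820 + 23.23010 = 57.95830

57.96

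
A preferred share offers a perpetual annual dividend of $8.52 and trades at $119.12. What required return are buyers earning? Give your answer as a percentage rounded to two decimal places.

7.15%

P = C/r ⇒ r = C/P = $8.52/$119.12 = 0.071525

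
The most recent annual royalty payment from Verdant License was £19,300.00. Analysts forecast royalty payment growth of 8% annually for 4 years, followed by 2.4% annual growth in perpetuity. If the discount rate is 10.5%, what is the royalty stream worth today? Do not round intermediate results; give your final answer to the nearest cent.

£295578.83

D_1 = 20844.00000
D_2 = 22511.52000
D_3 = 24312.44160
D_4 = 26257.43693
Terminal value at year 4: TV = D_4×(1+g_2)/(r−g_2) = 26887.61541/0.081 = 331945.86931
P_0 = D_1/(1+r)^1 + D_2/(1+r)^2 + D_3/(1+r)^3 + D_4/(1+r)^4 + TV/(1+r)^4
    = 18863.34842 + 18436.57583 + 18019.45873 + 17611.77867 + 222647.67103 = 295578.83267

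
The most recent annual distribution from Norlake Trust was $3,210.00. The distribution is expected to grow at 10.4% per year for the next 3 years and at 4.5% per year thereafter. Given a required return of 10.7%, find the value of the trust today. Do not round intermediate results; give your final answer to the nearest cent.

D_1 = 3543.84000
D_2 = 3912.39936
D_3 = 4319.28889
Terminal value at year 3: TV = D_3×(1+g_2)/(r−g_2) = 4513.65689/0.062 = 72800.91764
P_0 = D_1/(1+r)^1 + D_2/(1+r)^2 + D_3/(1+r)^3 + TV/(1+r)^3
    = 3201.30081 + 3192.62520 + 3183.97310 + 53665.35306 = 63243.25217

$63243.25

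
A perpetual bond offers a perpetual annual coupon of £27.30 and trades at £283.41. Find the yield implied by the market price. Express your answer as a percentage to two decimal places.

P = C/r ⇒ r = C/P = £27.30/£283.41 = 0.096327

9.63%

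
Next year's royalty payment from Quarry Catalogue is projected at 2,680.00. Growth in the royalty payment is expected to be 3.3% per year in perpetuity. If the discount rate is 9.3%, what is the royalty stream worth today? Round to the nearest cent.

44666.67

Growing perpetuity: P = D₁ / (r − g) = 2,680.0000 / (0.093 − 0.033) = 44,666.67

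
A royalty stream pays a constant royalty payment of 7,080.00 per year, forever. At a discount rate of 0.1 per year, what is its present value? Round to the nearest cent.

70800.00

Level perpetuity: PV = C / r = 7,080.00 / 0.1 = 70,800.00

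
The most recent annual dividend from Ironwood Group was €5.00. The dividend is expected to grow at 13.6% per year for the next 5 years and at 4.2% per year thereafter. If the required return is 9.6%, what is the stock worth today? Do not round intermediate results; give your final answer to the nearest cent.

D_1 = 5.68000
D_2 = 6.45248
D_3 = 7.33002
D_4 = 8.32690
D_5 = 9.45936
Terminal value at year 5: TV = D_5×(1+g_2)/(r−g_2) = 9.85665/0.054 = 182.53057
P_0 = D_1/(1+r)^1 + D_2/(1+r)^2 + D_3/(1+r)^3 + D_4/(1+r)^4 + D_5/(1+r)^5 + TV/(1+r)^5
    = 5.18248 + 5.37162 + 5.56767 + 5.77087 + 5.98148 + 115.42047 = 143.29460

€143.29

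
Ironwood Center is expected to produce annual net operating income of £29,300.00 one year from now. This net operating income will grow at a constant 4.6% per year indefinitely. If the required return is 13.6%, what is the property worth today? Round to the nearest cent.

£325555.56

Growing perpetuity: P = D₁ / (r − g) = £29,300.0000 / (0.136 − 0.046) = £325,555.56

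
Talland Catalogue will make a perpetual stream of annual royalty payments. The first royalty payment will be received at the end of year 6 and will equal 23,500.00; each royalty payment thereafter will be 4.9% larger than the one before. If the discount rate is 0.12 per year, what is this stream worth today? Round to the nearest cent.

187810.30

Value at end of year 5: C₁ / (r − g) = 23,500.00 / (0.12 − 0.049) = 330,985.9155
Discount to today: PV = 330,985.9155 / (1 + 0.12)^5 = 330,985.9155 / 1.762342 = 187,810.30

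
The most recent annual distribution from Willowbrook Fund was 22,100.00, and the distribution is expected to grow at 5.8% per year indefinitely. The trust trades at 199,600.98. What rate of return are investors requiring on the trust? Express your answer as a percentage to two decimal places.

D₁ = 22,100.00 × 1.058 = 23,381.8000
P = D₁/(r − g) ⇒ r = D₁/P + g = 23,381.8000/199,600.98 + 0.058 = 0.117143 + 0.058 = 0.175143

17.51%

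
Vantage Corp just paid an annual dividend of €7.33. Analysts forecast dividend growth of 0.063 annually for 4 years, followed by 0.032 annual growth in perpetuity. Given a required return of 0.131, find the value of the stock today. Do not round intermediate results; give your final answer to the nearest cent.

D_1 = 7.79179
D_2 = 8.28267
D_3 = 8.80448
D_4 = 9.35916
Terminal value at year 4: TV = D_4×(1+g_2)/(r−g_2) = 9.65866/0.099 = 97.56219
P_0 = D_1/(1+r)^1 + D_2/(1+r)^2 + D_3/(1+r)^3 + D_4/(1+r)^4 + TV/(1+r)^4
    = 6.88929 + 6.47508 + 6.08578 + 5.71988 + 59.62537 = 84.79540

€84.80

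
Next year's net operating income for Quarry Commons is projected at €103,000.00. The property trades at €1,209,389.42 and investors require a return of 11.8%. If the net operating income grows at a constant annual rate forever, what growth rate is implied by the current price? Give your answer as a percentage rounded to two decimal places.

P = D₁/(r−g) ⇒ g = r − D₁/P = 0.118 − €103,000.00/€1,209,389.42 = 0.032833

3.28%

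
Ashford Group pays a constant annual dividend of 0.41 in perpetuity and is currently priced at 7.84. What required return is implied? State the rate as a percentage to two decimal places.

P = C/r ⇒ r = C/P = 0.41/7.84 = 0.052296

5.23%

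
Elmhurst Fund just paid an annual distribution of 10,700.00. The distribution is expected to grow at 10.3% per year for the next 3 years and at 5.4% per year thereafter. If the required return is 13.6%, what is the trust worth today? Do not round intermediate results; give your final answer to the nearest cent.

156164.03

D_1 = 11802.10000
D_2 = 13017.71630
D_3 = 14358.54108
Terminal value at year 3: TV = D_3×(1+g_2)/(r−g_2) = 15133.90230/0.082 = 184559.78411
P_0 = D_1/(1+r)^1 + D_2/(1+r)^2 + D_3/(1+r)^3 + TV/(1+r)^3
    = 10389.17254 + 10087.37439 + 9794.34327 + 125893.14395 = 156164.03414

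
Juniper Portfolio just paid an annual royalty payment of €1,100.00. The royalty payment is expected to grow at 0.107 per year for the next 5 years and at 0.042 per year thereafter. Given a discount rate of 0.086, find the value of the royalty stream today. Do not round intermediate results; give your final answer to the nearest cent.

€34495.36

D_1 = 1217.70000
D_2 = 1347.99390
D_3 = 1492.22925
D_4 = 1651.89778
D_5 = 1828.65084
Terminal value at year 5: TV = D_5×(1+g_2)/(r−g_2) = 1905.45417/0.044 = 43305.77668
P_0 = D_1/(1+r)^1 + D_2/(1+r)^2 + D_3/(1+r)^3 + D_4/(1+r)^4 + D_5/(1+r)^5 + TV/(1+r)^5
    = 1121.27072 + 1142.95275 + 1165.05404 + 1187.58271 + 1210.54702 + 28667.95445 = 34495.36170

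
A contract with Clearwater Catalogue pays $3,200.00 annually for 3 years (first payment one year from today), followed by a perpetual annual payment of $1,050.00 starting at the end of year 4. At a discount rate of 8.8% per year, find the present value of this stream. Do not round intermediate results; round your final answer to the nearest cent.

PV of 3-year annuity: $3,200.00 × [1 − (1+0.088)^−3] / 0.088 = 8129.10264
Perpetuity value at year 3: $1,050.00 / 0.088 = 11931.81818
PV of perpetuity: 11931.81818 / (1+0.088)^3 = 9264.45638
Total PV = 8129.10264 + 9264.45638 = 17393.55902

$17393.56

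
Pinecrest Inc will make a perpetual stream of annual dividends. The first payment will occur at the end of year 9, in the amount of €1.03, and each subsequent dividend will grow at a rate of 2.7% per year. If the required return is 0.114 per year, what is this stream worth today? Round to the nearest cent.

Value at end of year 8: C₁ / (r − g) = €1.03 / (0.114 − 0.027) = €11.8391
Discount to today: PV = €11.8391 / (1 + 0.114)^8 = €11.8391 / 2.371819 = €4.99

€4.99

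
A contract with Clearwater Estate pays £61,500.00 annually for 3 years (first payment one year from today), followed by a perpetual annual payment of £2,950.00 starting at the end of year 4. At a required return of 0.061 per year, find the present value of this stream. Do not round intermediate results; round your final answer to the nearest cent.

£204576.40

PV of 3-year annuity: £61,500.00 × [1 − (1+0.061)^−3] / 0.061 = 164086.55851
Perpetuity value at year 3: £2,950.00 / 0.061 = 48360.65574
PV of perpetuity: 48360.65574 / (1+0.061)^3 = 40489.83708
Total PV = 164086.55851 + 40489.83708 = 204576.39559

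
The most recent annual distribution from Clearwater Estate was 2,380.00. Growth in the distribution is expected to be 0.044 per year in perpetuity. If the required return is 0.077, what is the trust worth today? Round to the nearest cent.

75294.55

D₁ = D₀ × (1 + g) = 2,380.00 × 1.044 = 2,484.7200
Growing perpetuity: P = D₁ / (r − g) = 2,484.7200 / (0.077 − 0.044) = 75,294.55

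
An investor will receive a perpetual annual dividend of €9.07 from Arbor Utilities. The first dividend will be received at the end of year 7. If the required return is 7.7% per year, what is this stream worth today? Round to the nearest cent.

€75.48

Value at end of year 6: C / r = €9.07 / 0.077 = €117.7922
Discount to today: PV = €117.7922 / (1 + 0.077)^6 = €117.7922 / 1.560609 = €75.48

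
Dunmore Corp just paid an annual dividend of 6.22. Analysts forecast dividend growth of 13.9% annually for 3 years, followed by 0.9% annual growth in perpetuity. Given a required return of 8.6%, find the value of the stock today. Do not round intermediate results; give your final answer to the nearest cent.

114.57

D_1 = 7.08458
D_2 = 8.06934
D_3 = 9.19097
Terminal value at year 3: TV = D_3×(1+g_2)/(r−g_2) = 9.27369/0.077 = 120.43757
P_0 = D_1/(1+r)^1 + D_2/(1+r)^2 + D_3/(1+r)^3 + TV/(1+r)^3
    = 6.52355 + 6.84192 + 7.17583 + 94.03132 = 114.57262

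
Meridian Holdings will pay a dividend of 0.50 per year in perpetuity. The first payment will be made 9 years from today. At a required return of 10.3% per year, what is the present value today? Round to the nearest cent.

2.22

Value at end of year 8: C / r = 0.50 / 0.103 = 4.8544
Discount to today: PV = 4.8544 / (1 + 0.103)^8 = 4.8544 / 2.190807 = 2.22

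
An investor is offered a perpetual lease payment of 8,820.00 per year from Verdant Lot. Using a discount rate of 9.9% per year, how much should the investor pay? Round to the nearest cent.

Level perpetuity: PV = C / r = 8,820.00 / 0.099 = 89,090.91

89090.91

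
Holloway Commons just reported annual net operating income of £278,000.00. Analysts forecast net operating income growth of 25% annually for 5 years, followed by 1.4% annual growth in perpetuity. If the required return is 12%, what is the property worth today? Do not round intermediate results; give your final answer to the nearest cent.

£6560831.34

D_1 = 347500.00000
D_2 = 434375.00000
D_3 = 542968.75000
D_4 = 678710.93750
D_5 = 848388.67188
Terminal value at year 5: TV = D_5×(1+g_2)/(r−g_2) = 860266.11328/0.106 = 8115718.04982
P_0 = D_1/(1+r)^1 + D_2/(1+r)^2 + D_3/(1+r)^3 + D_4/(1+r)^4 + D_5/(1+r)^5 + TV/(1+r)^5
    = 310267.85714 + 346281.09056 + 386474.43143 + 431333.07079 + 481398.51651 + 4605076.37491 = 6560831.34135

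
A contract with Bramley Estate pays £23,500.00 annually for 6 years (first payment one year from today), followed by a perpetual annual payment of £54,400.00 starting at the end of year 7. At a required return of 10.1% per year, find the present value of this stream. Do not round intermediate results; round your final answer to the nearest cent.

PV of 6-year annuity: £23,500.00 × [1 − (1+0.101)^−6] / 0.101 = 102049.38885
Perpetuity value at year 6: £54,400.00 / 0.101 = 538613.86139
PV of perpetuity: 538613.86139 / (1+0.101)^6 = 302380.38251
Total PV = 102049.38885 + 302380.38251 = 404429.77136

£404429.77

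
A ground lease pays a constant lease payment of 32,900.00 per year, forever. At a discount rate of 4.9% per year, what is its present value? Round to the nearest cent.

Level perpetuity: PV = C / r = 32,900.00 / 0.049 = 671,428.57

671428.57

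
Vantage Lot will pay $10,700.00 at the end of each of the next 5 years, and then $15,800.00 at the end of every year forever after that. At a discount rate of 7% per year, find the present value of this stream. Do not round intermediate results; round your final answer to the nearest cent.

PV of 5-year annuity: $10,700.00 × [1 − (1+0.07)^−5] / 0.07 = 43872.11256
Perpetuity value at year 5: $15,800.00 / 0.07 = 225714.28571
PV of perpetuity: 225714.28571 / (1+0.07)^5 = 160931.16623
Total PV = 43872.11256 + 160931.16623 = 204803.27879

$204803.28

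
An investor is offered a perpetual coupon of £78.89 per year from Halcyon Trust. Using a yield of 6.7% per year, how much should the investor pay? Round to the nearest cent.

£1177.46

Level perpetuity: PV = C / r = £78.89 / 0.067 = £1,177.46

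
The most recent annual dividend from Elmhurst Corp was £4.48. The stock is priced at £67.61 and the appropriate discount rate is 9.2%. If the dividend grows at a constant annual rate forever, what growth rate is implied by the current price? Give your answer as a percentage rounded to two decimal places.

2.41%

P = D₀(1+g)/(r−g) ⇒ P(r−g) = D₀(1+g) ⇒ g(P+D₀) = P·r − D₀
g = (P·r − D₀)/(P + D₀) = (£67.61×0.092 − £4.48) / (£67.61 + £4.48) = 0.024138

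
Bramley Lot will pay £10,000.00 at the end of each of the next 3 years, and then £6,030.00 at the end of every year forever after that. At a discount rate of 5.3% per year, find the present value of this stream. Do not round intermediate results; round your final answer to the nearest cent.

£124524.39

PV of 3-year annuity: £10,000.00 × [1 − (1+0.053)^−3] / 0.053 = 27080.11584
Perpetuity value at year 3: £6,030.00 / 0.053 = 113773.58491
PV of perpetuity: 113773.58491 / (1+0.053)^3 = 97444.27505
Total PV = 27080.11584 + 97444.27505 = 124524.39089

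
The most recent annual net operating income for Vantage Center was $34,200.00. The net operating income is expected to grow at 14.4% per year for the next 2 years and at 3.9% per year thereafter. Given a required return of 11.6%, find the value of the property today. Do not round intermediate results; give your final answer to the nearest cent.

$555920.74

D_1 = 39124.80000
D_2 = 44758.77120
Terminal value at year 2: TV = D_2×(1+g_2)/(r−g_2) = 46504.36328/0.077 = 603952.76983
P_0 = D_1/(1+r)^1 + D_2/(1+r)^2 + TV/(1+r)^2
    = 35058.06452 + 35937.65753 + 484925.01528 = 555920.73733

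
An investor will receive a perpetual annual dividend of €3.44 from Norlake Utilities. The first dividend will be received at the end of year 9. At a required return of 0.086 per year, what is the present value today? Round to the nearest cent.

Value at end of year 8: C / r = €3.44 / 0.086 = €40.0000
Discount to today: PV = €40.0000 / (1 + 0.086)^8 = €40.0000 / 1.934811 = €20.67

€20.67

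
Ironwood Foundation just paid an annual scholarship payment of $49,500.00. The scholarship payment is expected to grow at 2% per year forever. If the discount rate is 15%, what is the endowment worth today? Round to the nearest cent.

D₁ = D₀ × (1 + g) = $49,500.00 × 1.02 = $50,490.0000
Growing perpetuity: P = D₁ / (r − g) = $50,490.0000 / (0.15 − 0.02) = $388,384.62

$388384.62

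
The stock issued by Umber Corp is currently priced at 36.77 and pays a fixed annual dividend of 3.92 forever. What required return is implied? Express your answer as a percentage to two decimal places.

P = C/r ⇒ r = C/P = 3.92/36.77 = 0.106609

10.66%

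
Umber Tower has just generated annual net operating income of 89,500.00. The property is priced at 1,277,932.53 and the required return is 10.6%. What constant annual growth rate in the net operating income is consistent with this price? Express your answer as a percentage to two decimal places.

P = D₀(1+g)/(r−g) ⇒ P(r−g) = D₀(1+g) ⇒ g(P+D₀) = P·r − D₀
g = (P·r − D₀)/(P + D₀) = (1,277,932.53×0.106 − 89,500.00) / (1,277,932.53 + 89,500.00) = 0.033611

3.36%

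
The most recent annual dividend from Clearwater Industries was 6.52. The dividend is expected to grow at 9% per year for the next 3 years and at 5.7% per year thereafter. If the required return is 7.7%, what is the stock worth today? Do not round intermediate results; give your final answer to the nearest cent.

D_1 = 7.10680
D_2 = 7.74641
D_3 = 8.44359
Terminal value at year 3: TV = D_3×(1+g_2)/(r−g_2) = 8.92487/0.02 = 446.24368
P_0 = D_1/(1+r)^1 + D_2/(1+r)^2 + D_3/(1+r)^3 + TV/(1+r)^3
    = 6.59870 + 6.67835 + 6.75896 + 357.21112 = 377.24713

377.25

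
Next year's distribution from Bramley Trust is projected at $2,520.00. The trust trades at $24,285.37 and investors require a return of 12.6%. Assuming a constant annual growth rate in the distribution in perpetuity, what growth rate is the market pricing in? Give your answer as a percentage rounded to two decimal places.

2.22%

P = D₁/(r−g) ⇒ g = r − D₁/P = 0.126 − $2,520.00/$24,285.37 = 0.022234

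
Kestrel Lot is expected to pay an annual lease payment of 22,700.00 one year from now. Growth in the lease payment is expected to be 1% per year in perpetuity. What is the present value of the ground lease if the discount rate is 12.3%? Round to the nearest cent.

Growing perpetuity: P = D₁ / (r − g) = 22,700.0000 / (0.123 − 0.01) = 200,884.96

200884.96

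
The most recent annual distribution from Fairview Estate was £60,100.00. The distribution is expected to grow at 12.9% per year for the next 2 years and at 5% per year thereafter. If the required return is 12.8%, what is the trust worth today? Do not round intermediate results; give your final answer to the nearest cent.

£930833.45

D_1 = 67852.90000
D_2 = 76605.92410
Terminal value at year 2: TV = D_2×(1+g_2)/(r−g_2) = 80436.22030/0.078 = 1031233.59365
P_0 = D_1/(1+r)^1 + D_2/(1+r)^2 + TV/(1+r)^2
    = 60153.28014 + 60206.60752 + 810473.56274 = 930833.45040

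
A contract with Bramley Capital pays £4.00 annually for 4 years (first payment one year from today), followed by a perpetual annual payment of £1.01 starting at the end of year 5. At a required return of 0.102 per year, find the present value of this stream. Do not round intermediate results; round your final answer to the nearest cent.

PV of 4-year annuity: £4.00 × [1 − (1+0.102)^−4] / 0.102 = 12.62476
Perpetuity value at year 4: £1.01 / 0.102 = 9.90196
PV of perpetuity: 9.90196 / (1+0.102)^4 = 6.71421
Total PV = 12.62476 + 6.71421 = 19.33897

£19.34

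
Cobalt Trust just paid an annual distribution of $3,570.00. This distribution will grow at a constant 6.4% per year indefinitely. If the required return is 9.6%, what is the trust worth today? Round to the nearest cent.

$118702.50

D₁ = D₀ × (1 + g) = $3,570.00 × 1.064 = $3,798.4800
Growing perpetuity: P = D₁ / (r − g) = $3,798.4800 / (0.096 − 0.064) = $118,702.50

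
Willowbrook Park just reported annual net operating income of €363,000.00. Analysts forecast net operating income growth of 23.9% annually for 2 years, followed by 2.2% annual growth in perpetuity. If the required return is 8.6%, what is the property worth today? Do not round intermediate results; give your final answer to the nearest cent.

€8431649.56

D_1 = 449757.00000
D_2 = 557248.92300
Terminal value at year 2: TV = D_2×(1+g_2)/(r−g_2) = 569508.39931/0.064 = 8898568.73916
P_0 = D_1/(1+r)^1 + D_2/(1+r)^2 + TV/(1+r)^2
    = 414140.88398 + 472486.69912 + 7545021.97664 = 8431649.55974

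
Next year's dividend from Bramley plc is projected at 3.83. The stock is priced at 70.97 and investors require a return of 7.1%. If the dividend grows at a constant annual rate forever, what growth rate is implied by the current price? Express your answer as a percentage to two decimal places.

1.70%

P = D₁/(r−g) ⇒ g = r − D₁/P = 0.071 − 3.83/70.97 = 0.017034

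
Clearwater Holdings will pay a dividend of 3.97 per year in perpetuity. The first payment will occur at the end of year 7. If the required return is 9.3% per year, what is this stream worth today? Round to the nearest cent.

Value at end of year 6: C / r = 3.97 / 0.093 = 42.6882
Discount to today: PV = 42.6882 / (1 + 0.093)^6 = 42.6882 / 1.704987 = 25.04

25.04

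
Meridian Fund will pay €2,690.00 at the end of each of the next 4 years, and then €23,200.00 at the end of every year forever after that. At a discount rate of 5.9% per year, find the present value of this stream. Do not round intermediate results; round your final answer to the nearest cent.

PV of 4-year annuity: €2,690.00 × [1 − (1+0.059)^−4] / 0.059 = 9342.51777
Perpetuity value at year 4: €23,200.00 / 0.059 = 393220.33898
PV of perpetuity: 393220.33898 / (1+0.059)^4 = 312645.46450
Total PV = 9342.51777 + 312645.46450 = 321987.98227

€321987.98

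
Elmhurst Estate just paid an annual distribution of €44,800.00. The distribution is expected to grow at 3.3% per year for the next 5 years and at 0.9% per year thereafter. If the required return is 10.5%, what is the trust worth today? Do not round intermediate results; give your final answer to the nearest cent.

€520029.15

D_1 = 46278.40000
D_2 = 47805.58720
D_3 = 49383.17158
D_4 = 51012.81624
D_5 = 52696.23918
Terminal value at year 5: TV = D_5×(1+g_2)/(r−g_2) = 53170.50533/0.096 = 553859.43050
P_0 = D_1/(1+r)^1 + D_2/(1+r)^2 + D_3/(1+r)^3 + D_4/(1+r)^4 + D_5/(1+r)^5 + TV/(1+r)^5
    = 41880.90498 + 39152.01343 + 36600.93201 + 34216.07490 + 31986.61120 + 336192.61147 = 520029.14800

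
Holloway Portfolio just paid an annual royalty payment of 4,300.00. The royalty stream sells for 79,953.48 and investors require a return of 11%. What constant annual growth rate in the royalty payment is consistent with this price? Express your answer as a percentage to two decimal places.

5.33%

P = D₀(1+g)/(r−g) ⇒ P(r−g) = D₀(1+g) ⇒ g(P+D₀) = P·r − D₀
g = (P·r − D₀)/(P + D₀) = (79,953.48×0.11 − 4,300.00) / (79,953.48 + 4,300.00) = 0.053350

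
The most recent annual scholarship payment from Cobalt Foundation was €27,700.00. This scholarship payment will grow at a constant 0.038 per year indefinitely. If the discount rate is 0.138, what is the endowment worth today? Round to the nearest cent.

D₁ = D₀ × (1 + g) = €27,700.00 × 1.038 = €28,752.6000
Growing perpetuity: P = D₁ / (r − g) = €28,752.6000 / (0.138 − 0.038) = €287,526.00

€287526.00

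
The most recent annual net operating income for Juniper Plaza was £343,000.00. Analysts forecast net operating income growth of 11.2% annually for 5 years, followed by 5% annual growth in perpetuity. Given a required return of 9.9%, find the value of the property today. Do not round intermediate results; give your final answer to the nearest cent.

D_1 = 381416.00000
D_2 = 424134.59200
D_3 = 471637.66630
D_4 = 524461.08493
D_5 = 583200.72644
Terminal value at year 5: TV = D_5×(1+g_2)/(r−g_2) = 612360.76276/0.049 = 12497158.42376
P_0 = D_1/(1+r)^1 + D_2/(1+r)^2 + D_3/(1+r)^3 + D_4/(1+r)^4 + D_5/(1+r)^5 + TV/(1+r)^5
    = 347057.32484 + 351162.64351 + 355316.52374 + 359519.53994 + 363772.27335 + 7795120.14331 = 9571948.44870

£9571948.45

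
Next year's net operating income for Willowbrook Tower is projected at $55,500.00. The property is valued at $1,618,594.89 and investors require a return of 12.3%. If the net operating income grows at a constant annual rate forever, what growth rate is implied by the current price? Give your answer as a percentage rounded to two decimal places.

8.87%

P = D₁/(r−g) ⇒ g = r − D₁/P = 0.123 − $55,500.00/$1,618,594.89 = 0.088711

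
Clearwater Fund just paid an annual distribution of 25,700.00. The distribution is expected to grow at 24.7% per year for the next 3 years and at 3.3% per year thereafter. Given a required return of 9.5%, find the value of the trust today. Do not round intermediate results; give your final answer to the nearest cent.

D_1 = 32047.90000
D_2 = 39963.73130
D_3 = 49834.77293
Terminal value at year 3: TV = D_3×(1+g_2)/(r−g_2) = 51479.32044/0.062 = 830311.61996
P_0 = D_1/(1+r)^1 + D_2/(1+r)^2 + D_3/(1+r)^3 + TV/(1+r)^3
    = 29267.48858 + 33330.19020 + 37956.84673 + 632410.04318 = 732964.56869

732964.57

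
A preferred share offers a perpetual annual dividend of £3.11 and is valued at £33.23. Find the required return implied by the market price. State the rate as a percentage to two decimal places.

P = C/r ⇒ r = C/P = £3.11/£33.23 = 0.093590

9.36%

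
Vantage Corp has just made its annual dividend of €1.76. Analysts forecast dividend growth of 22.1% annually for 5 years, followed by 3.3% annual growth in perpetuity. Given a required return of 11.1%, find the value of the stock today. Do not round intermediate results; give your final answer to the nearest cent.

D_1 = 2.14896
D_2 = 2.62388
D_3 = 3.20376
D_4 = 3.91179
D_5 = 4.77629
Terminal value at year 5: TV = D_5×(1+g_2)/(r−g_2) = 4.93391/0.078 = 63.25527
P_0 = D_1/(1+r)^1 + D_2/(1+r)^2 + D_3/(1+r)^3 + D_4/(1+r)^4 + D_5/(1+r)^5 + TV/(1+r)^5
    = 1.93426 + 2.12577 + 2.33624 + 2.56755 + 2.82176 + 37.37029 = 49.15587

€49.16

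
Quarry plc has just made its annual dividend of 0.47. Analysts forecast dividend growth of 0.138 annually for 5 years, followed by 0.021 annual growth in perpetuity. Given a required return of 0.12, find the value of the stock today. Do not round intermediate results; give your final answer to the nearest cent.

7.72

D_1 = 0.53486
D_2 = 0.60867
D_3 = 0.69267
D_4 = 0.78826
D_5 = 0.89703
Terminal value at year 5: TV = D_5×(1+g_2)/(r−g_2) = 0.91587/0.099 = 9.25124
P_0 = D_1/(1+r)^1 + D_2/(1+r)^2 + D_3/(1+r)^3 + D_4/(1+r)^4 + D_5/(1+r)^5 + TV/(1+r)^5
    = 0.47755 + 0.48523 + 0.49303 + 0.50095 + 0.50900 + 5.24940 = 7.71516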